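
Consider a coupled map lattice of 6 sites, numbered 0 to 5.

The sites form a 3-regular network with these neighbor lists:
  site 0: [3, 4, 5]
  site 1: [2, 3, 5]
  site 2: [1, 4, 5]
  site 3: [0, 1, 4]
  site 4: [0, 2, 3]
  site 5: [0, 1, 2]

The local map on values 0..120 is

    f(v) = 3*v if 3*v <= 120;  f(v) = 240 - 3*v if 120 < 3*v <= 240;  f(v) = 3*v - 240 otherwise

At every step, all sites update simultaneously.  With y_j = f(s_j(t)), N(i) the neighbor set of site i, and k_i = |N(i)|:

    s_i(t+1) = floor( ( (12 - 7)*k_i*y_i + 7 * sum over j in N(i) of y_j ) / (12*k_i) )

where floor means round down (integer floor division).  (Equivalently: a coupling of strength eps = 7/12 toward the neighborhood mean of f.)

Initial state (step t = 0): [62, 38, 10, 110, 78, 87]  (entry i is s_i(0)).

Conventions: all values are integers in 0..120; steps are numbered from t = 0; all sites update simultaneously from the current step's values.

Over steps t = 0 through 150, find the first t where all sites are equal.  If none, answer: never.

Answer: never
Key observation: The state at step 18 reappears at step 20 — the system is in a cycle of period 2 from step 18 on.  No step 0..20 is synchronized, and the cycle repeats forever, so no step up to 150 (or ever) has all sites equal.

Derivation:
t=0: [62, 38, 10, 110, 78, 87]  (not all equal)
t=1: [45, 74, 39, 71, 36, 47]  (not all equal)
t=2: [89, 54, 92, 56, 93, 87]  (not all equal)
t=3: [36, 57, 41, 58, 42, 36]  (not all equal)
t=4: [101, 85, 105, 84, 104, 102]  (not all equal)
t=5: [55, 36, 61, 34, 59, 57]  (not all equal)
t=6: [76, 89, 70, 90, 71, 75]  (not all equal)
t=7: [19, 25, 25, 25, 25, 19]  (not all equal)
t=8: [64, 71, 71, 71, 71, 64]  (not all equal)
t=9: [39, 31, 31, 31, 31, 39]  (not all equal)
t=10: [107, 97, 97, 97, 97, 107]  (not all equal)
t=11: [69, 56, 56, 56, 56, 69]  (not all equal)
t=12: [48, 64, 64, 64, 64, 48]  (not all equal)
t=13: [77, 57, 57, 57, 57, 77]  (not all equal)
t=14: [32, 57, 57, 57, 57, 32]  (not all equal)
t=15: [85, 74, 74, 74, 74, 85]  (not all equal)
t=16: [16, 17, 17, 17, 17, 16]  (not all equal)
t=17: [49, 50, 50, 50, 50, 49]  (not all equal)
t=18: [91, 90, 90, 90, 90, 91]  (not all equal)
t=19: [31, 30, 30, 30, 30, 31]  (not all equal)
t=20: [91, 90, 90, 90, 90, 91]  (not all equal)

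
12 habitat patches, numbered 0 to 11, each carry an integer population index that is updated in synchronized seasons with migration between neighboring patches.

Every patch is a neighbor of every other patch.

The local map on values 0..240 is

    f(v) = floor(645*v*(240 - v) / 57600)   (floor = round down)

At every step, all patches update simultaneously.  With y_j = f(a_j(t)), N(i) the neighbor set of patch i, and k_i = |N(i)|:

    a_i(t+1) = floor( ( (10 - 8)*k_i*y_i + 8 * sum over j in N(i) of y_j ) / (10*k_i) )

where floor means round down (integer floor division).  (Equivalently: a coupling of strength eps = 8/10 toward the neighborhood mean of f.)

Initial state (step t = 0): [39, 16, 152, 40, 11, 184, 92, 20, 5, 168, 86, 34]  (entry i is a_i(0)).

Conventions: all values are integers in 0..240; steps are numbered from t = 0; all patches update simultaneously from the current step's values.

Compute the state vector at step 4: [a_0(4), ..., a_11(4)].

Simulating step by step:
t=0: [39, 16, 152, 40, 11, 184, 92, 20, 5, 168, 86, 34]
t=1: [89, 83, 97, 90, 82, 93, 98, 85, 80, 95, 97, 88]
t=2: [150, 149, 150, 150, 149, 150, 150, 149, 149, 150, 150, 150]
t=3: [151, 151, 151, 151, 151, 151, 151, 151, 151, 151, 151, 151]
t=4: [150, 150, 150, 150, 150, 150, 150, 150, 150, 150, 150, 150]

Answer: [150, 150, 150, 150, 150, 150, 150, 150, 150, 150, 150, 150]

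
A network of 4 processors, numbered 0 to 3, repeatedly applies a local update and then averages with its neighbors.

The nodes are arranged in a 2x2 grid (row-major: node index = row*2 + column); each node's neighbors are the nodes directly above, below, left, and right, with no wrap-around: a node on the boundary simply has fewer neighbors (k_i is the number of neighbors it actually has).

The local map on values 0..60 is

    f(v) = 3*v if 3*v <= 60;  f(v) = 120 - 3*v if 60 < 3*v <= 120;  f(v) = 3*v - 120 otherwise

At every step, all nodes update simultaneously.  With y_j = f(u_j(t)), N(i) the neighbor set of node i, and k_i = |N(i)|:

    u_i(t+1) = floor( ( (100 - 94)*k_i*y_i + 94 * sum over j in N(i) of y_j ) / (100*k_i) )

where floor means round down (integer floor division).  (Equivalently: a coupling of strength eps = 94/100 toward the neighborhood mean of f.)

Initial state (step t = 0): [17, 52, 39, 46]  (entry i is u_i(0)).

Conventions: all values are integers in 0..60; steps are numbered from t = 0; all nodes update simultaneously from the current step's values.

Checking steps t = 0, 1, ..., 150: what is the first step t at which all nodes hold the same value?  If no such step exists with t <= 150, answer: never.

Simulating step by step:
t=0: [17, 52, 39, 46]  (not all equal)
t=1: [21, 34, 32, 19]  (not all equal)
t=2: [23, 54, 55, 23]  (not all equal)
t=3: [43, 50, 50, 43]  (not all equal)
t=4: [28, 10, 10, 28]  (not all equal)
t=5: [30, 35, 35, 30]  (not all equal)
t=6: [15, 29, 29, 15]  (not all equal)
t=7: [33, 44, 44, 33]  (not all equal)
t=8: [12, 20, 20, 12]  (not all equal)
t=9: [58, 37, 37, 58]  (not all equal)
t=10: [11, 51, 51, 11]  (not all equal)
t=11: [33, 33, 33, 33]  (all equal)

Answer: 11
Key observation: Synchronization is absorbing here: once all nodes are equal they stay equal, and step 11 is the first all-equal step.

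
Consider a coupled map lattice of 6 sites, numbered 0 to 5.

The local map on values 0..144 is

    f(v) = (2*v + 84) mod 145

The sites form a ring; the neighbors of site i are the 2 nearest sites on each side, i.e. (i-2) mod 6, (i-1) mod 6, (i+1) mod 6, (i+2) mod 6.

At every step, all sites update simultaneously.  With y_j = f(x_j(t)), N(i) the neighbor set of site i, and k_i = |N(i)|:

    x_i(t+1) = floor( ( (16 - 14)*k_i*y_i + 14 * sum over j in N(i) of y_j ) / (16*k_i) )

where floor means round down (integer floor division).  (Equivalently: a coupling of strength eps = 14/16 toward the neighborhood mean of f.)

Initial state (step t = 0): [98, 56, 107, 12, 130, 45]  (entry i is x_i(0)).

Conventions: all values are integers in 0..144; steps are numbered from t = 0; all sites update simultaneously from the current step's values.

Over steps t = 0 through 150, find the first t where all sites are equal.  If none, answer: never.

Answer: 9
Key observation: Synchronization is absorbing here: once all sites are equal they stay equal, and step 9 is the first all-equal step.

Derivation:
t=0: [98, 56, 107, 12, 130, 45]  (not all equal)
t=1: [47, 67, 77, 44, 68, 79]  (not all equal)
t=2: [78, 63, 57, 77, 64, 57]  (not all equal)
t=3: [63, 72, 76, 63, 72, 76]  (not all equal)
t=4: [84, 78, 76, 84, 78, 76]  (not all equal)
t=5: [94, 98, 99, 94, 98, 99]  (not all equal)
t=6: [134, 132, 131, 134, 132, 131]  (not all equal)
t=7: [57, 58, 59, 57, 58, 59]  (not all equal)
t=8: [55, 55, 54, 55, 55, 54]  (not all equal)
t=9: [48, 48, 48, 48, 48, 48]  (all equal)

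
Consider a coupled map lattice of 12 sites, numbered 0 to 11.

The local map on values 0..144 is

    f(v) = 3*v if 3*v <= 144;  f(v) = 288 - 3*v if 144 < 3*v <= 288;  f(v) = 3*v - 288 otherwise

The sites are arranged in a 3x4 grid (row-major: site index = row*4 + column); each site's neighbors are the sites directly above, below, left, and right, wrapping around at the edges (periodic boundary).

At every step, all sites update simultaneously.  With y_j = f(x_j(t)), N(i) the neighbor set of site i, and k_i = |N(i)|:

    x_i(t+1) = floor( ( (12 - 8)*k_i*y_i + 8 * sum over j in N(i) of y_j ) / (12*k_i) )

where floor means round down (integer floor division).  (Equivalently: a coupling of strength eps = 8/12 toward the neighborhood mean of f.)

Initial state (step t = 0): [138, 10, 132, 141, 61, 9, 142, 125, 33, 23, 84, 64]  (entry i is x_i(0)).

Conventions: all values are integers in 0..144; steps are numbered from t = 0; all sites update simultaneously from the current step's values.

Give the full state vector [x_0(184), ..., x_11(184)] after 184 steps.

Answer: [104, 112, 104, 112, 104, 112, 104, 112, 104, 112, 104, 112]
Key observation: The state at step 38, [104, 112, 104, 112, 104, 112, 104, 112, 104, 112, 104, 112], reappears at step 40: the system is in a cycle of period 2 from step 38 on.  Therefore the state at step 184 equals the state at step 38 + ((184 - 38) mod 2) = 38, which is [104, 112, 104, 112, 104, 112, 104, 112, 104, 112, 104, 112].

Derivation:
t=0: [138, 10, 132, 141, 61, 9, 142, 125, 33, 23, 84, 64]
t=1: [103, 65, 92, 114, 91, 66, 89, 108, 99, 55, 80, 91]
t=2: [35, 72, 40, 32, 31, 72, 38, 29, 32, 81, 44, 29]
t=3: [94, 81, 109, 98, 91, 78, 106, 94, 87, 77, 105, 97]
t=4: [17, 41, 31, 11, 20, 42, 31, 11, 22, 44, 30, 12]
t=5: [64, 108, 87, 46, 66, 110, 88, 48, 68, 111, 89, 49]
t=6: [90, 47, 45, 114, 91, 46, 47, 113, 90, 45, 46, 111]
t=7: [44, 118, 124, 59, 42, 118, 124, 59, 41, 117, 122, 58]
t=8: [115, 79, 84, 110, 114, 78, 84, 109, 113, 76, 83, 108]
t=9: [52, 51, 40, 42, 51, 51, 40, 41, 51, 52, 41, 40]
t=10: [132, 131, 124, 124, 132, 132, 123, 124, 131, 132, 123, 124]
t=11: [103, 103, 86, 88, 103, 103, 86, 87, 103, 102, 86, 87]
t=12: [21, 22, 27, 25, 22, 22, 28, 26, 21, 21, 27, 26]
t=13: [66, 67, 78, 75, 67, 68, 79, 76, 66, 67, 78, 75]
t=14: [84, 81, 60, 65, 83, 80, 59, 64, 84, 81, 60, 65]
t=15: [47, 54, 95, 86, 49, 56, 97, 88, 47, 54, 95, 86]
t=16: [120, 107, 28, 43, 118, 106, 26, 42, 120, 107, 28, 43]
t=17: [74, 47, 82, 111, 72, 45, 80, 109, 74, 47, 82, 111]
t=18: [76, 111, 60, 47, 75, 112, 59, 48, 76, 111, 60, 47]
t=19: [71, 58, 103, 122, 73, 60, 105, 124, 71, 58, 103, 122]
t=20: [81, 91, 47, 69, 80, 90, 48, 70, 81, 91, 47, 69]
t=21: [46, 41, 110, 84, 47, 43, 111, 85, 46, 41, 110, 84]
t=22: [119, 113, 55, 53, 120, 115, 56, 54, 119, 113, 55, 53]
t=23: [76, 67, 111, 117, 77, 68, 111, 117, 76, 67, 111, 117]
t=24: [64, 75, 55, 59, 63, 74, 54, 59, 64, 75, 55, 59]
t=25: [93, 79, 111, 110, 94, 80, 112, 111, 93, 79, 111, 110]
t=26: [21, 42, 46, 37, 20, 42, 46, 38, 21, 42, 46, 37]
t=27: [81, 117, 131, 108, 81, 117, 132, 108, 81, 117, 131, 108]
t=28: [46, 67, 87, 49, 46, 67, 87, 49, 46, 67, 87, 49]
t=29: [130, 85, 56, 121, 130, 85, 56, 121, 130, 85, 56, 121]
t=30: [86, 59, 98, 87, 86, 59, 98, 87, 86, 59, 98, 87]
t=31: [43, 80, 27, 24, 43, 80, 27, 24, 43, 80, 27, 24]
t=32: [106, 67, 74, 83, 106, 67, 74, 83, 106, 67, 74, 83]
t=33: [41, 74, 65, 42, 41, 74, 65, 42, 41, 74, 65, 42]
t=34: [114, 80, 94, 120, 114, 80, 94, 120, 114, 80, 94, 120]
t=35: [56, 42, 24, 58, 56, 42, 24, 58, 56, 42, 24, 58]
t=36: [120, 116, 88, 108, 120, 116, 88, 108, 120, 116, 88, 108]
t=37: [64, 56, 32, 40, 64, 56, 32, 40, 64, 56, 32, 40]
t=38: [104, 112, 104, 112, 104, 112, 104, 112, 104, 112, 104, 112]
t=39: [32, 40, 32, 40, 32, 40, 32, 40, 32, 40, 32, 40]
t=40: [104, 112, 104, 112, 104, 112, 104, 112, 104, 112, 104, 112]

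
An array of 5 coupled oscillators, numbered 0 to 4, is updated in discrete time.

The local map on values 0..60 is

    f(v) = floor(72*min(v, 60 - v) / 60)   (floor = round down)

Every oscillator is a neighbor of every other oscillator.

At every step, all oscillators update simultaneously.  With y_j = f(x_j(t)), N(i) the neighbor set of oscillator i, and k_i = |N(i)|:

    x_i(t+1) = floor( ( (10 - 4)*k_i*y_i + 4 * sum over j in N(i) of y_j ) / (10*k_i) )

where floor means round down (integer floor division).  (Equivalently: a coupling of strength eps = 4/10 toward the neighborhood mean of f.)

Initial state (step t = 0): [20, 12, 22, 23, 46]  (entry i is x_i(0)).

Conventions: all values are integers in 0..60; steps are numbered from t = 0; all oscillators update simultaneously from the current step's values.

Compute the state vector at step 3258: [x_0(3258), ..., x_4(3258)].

Answer: [33, 33, 33, 33, 33]
Key observation: The state at step 5, [32, 32, 32, 32, 32], reappears at step 7: the system is in a cycle of period 2 from step 5 on.  Therefore the state at step 3258 equals the state at step 5 + ((3258 - 5) mod 2) = 6, which is [33, 33, 33, 33, 33].

Derivation:
t=0: [20, 12, 22, 23, 46]
t=1: [22, 17, 23, 24, 18]
t=2: [25, 22, 25, 26, 22]
t=3: [29, 27, 29, 29, 27]
t=4: [33, 32, 33, 33, 32]
t=5: [32, 32, 32, 32, 32]
t=6: [33, 33, 33, 33, 33]
t=7: [32, 32, 32, 32, 32]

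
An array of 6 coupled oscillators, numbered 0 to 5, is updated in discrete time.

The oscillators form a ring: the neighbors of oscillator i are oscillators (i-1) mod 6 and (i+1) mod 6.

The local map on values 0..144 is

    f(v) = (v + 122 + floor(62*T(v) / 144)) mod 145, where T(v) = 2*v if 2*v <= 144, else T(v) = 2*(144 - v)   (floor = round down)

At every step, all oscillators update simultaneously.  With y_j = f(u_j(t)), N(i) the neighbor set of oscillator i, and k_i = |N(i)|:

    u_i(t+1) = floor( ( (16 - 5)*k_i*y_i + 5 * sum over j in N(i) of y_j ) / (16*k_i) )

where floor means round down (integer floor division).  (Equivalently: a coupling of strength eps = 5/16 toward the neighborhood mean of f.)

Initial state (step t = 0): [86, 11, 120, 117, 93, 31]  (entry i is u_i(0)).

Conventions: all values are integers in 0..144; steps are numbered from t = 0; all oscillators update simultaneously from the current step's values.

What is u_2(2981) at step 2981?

Simulating step by step:
t=0: [86, 11, 120, 117, 93, 31]
t=1: [104, 133, 120, 116, 101, 58]
t=2: [110, 118, 117, 116, 110, 93]
t=3: [115, 116, 117, 116, 115, 113]
t=4: [116, 116, 117, 116, 116, 116]
t=5: [117, 117, 117, 117, 117, 117]
t=6: [117, 117, 117, 117, 117, 117]

Answer: u_2(2981) = 117
Key observation: The state at step 5, [117, 117, 117, 117, 117, 117], reappears at step 6: the system is in a cycle of period 1 from step 5 on.  Therefore the state at step 2981 equals the state at step 5 + ((2981 - 5) mod 1) = 5, which is [117, 117, 117, 117, 117, 117].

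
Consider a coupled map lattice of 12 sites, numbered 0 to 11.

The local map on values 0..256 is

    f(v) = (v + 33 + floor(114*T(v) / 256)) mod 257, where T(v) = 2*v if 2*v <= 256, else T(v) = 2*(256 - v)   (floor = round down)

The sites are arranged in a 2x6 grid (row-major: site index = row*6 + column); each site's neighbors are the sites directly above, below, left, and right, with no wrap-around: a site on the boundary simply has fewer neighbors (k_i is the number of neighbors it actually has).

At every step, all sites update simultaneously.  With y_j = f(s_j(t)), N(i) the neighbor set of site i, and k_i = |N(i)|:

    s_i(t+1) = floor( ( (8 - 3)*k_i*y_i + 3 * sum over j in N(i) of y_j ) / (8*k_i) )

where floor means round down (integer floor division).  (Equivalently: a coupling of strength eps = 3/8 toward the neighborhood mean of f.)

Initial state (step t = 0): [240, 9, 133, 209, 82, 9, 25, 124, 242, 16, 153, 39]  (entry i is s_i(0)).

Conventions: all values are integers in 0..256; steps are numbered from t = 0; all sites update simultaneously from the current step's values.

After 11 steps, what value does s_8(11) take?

Simulating step by step:
t=0: [240, 9, 133, 209, 82, 9, 25, 124, 242, 16, 153, 39]
t=1: [43, 38, 24, 49, 129, 86, 57, 26, 30, 48, 57, 79]
t=2: [117, 99, 88, 105, 68, 159, 124, 92, 91, 121, 127, 176]
t=3: [201, 219, 206, 189, 134, 47, 92, 183, 179, 59, 33, 21]
t=4: [59, 26, 25, 38, 41, 92, 137, 47, 38, 107, 88, 85]
t=5: [108, 94, 86, 118, 132, 185, 60, 101, 119, 197, 191, 196]
t=6: [214, 213, 180, 189, 49, 23, 177, 183, 55, 50, 23, 24]
t=7: [26, 26, 37, 49, 100, 85, 23, 38, 106, 108, 88, 77]
t=8: [80, 87, 118, 148, 203, 195, 82, 113, 201, 217, 204, 184]
t=9: [187, 208, 190, 51, 25, 25, 198, 205, 81, 25, 25, 24]
t=10: [24, 25, 57, 103, 86, 79, 25, 45, 132, 99, 79, 78]
t=11: [78, 92, 128, 211, 195, 184, 86, 96, 71, 190, 188, 180]

Answer: s_8(11) = 71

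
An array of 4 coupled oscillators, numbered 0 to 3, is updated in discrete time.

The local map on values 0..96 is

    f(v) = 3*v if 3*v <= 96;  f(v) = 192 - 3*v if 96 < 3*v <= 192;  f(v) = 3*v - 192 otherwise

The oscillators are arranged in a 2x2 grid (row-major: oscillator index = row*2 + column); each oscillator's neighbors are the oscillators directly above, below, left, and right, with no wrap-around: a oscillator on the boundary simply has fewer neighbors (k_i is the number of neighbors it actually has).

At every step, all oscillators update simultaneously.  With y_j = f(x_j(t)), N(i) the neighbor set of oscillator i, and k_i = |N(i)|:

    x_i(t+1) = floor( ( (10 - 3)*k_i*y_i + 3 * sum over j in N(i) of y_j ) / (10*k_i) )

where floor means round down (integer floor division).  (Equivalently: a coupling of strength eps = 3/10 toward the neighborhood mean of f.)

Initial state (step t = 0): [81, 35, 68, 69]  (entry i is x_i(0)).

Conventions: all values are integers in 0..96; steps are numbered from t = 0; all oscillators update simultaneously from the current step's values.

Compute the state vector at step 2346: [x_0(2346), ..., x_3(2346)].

Simulating step by step:
t=0: [81, 35, 68, 69]
t=1: [50, 70, 18, 25]
t=2: [40, 30, 55, 63]
t=3: [67, 74, 30, 19]
t=4: [24, 30, 72, 57]
t=5: [67, 76, 30, 31]
t=6: [25, 40, 78, 84]
t=7: [69, 70, 49, 59]
t=8: [19, 17, 36, 19]
t=9: [60, 52, 75, 60]
t=10: [18, 28, 26, 18]
t=11: [62, 75, 70, 62]
t=12: [11, 24, 14, 11]
t=13: [40, 60, 39, 40]
t=14: [63, 30, 74, 63]
t=15: [20, 63, 21, 20]
t=16: [51, 20, 62, 51]
t=17: [37, 53, 15, 37]
t=18: [68, 47, 55, 68]
t=19: [20, 39, 22, 20]
t=20: [63, 70, 64, 63]
t=21: [4, 13, 0, 4]
t=22: [14, 30, 3, 14]
t=23: [44, 75, 18, 44]
t=24: [55, 41, 55, 55]
t=25: [33, 56, 27, 33]
t=26: [80, 44, 84, 80]
t=27: [51, 56, 56, 51]
t=28: [34, 28, 28, 34]
t=29: [88, 85, 85, 88]
t=30: [69, 65, 65, 69]
t=31: [11, 6, 6, 11]
t=32: [28, 22, 22, 28]
t=33: [78, 71, 71, 78]
t=34: [35, 27, 27, 35]
t=35: [85, 82, 82, 85]
t=36: [60, 56, 56, 60]
t=37: [15, 20, 20, 15]
t=38: [49, 55, 55, 49]
t=39: [39, 32, 32, 39]
t=40: [81, 89, 89, 81]
t=41: [58, 67, 67, 58]
t=42: [15, 11, 11, 15]
t=43: [41, 36, 36, 41]
t=44: [73, 79, 79, 73]
t=45: [32, 39, 39, 32]
t=46: [89, 81, 81, 89]
t=47: [67, 58, 58, 67]
t=48: [11, 15, 15, 11]
t=49: [36, 41, 41, 36]
t=50: [79, 73, 73, 79]
t=51: [39, 32, 32, 39]

Answer: [15, 11, 11, 15]
Key observation: The state at step 39, [39, 32, 32, 39], reappears at step 51: the system is in a cycle of period 12 from step 39 on.  Therefore the state at step 2346 equals the state at step 39 + ((2346 - 39) mod 12) = 42, which is [15, 11, 11, 15].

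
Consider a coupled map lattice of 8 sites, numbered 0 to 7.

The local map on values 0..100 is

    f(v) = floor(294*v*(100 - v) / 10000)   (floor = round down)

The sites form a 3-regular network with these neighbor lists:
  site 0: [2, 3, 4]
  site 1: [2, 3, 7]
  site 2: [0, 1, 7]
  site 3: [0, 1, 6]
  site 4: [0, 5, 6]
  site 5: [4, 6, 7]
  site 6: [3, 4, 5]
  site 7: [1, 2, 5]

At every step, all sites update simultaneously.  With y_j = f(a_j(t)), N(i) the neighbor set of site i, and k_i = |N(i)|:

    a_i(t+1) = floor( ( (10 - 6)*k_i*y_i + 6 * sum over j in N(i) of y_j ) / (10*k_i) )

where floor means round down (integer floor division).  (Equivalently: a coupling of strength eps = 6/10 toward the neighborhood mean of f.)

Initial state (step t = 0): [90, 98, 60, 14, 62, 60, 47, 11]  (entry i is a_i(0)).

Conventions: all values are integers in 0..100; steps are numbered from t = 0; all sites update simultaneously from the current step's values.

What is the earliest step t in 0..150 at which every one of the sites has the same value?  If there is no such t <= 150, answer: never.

Answer: 7
Key observation: Synchronization is absorbing here: once all sites are equal they stay equal, and step 7 is the first all-equal step.

Derivation:
t=0: [90, 98, 60, 14, 62, 60, 47, 11]  (not all equal)
t=1: [45, 28, 39, 34, 61, 62, 64, 40]  (not all equal)
t=2: [69, 64, 67, 65, 69, 68, 67, 67]  (not all equal)
t=3: [63, 66, 64, 65, 62, 63, 64, 65]  (not all equal)
t=4: [67, 65, 66, 66, 68, 67, 67, 66]  (not all equal)
t=5: [64, 65, 65, 65, 64, 64, 64, 65]  (not all equal)
t=6: [66, 66, 66, 66, 67, 66, 66, 66]  (not all equal)
t=7: [65, 65, 65, 65, 65, 65, 65, 65]  (all equal)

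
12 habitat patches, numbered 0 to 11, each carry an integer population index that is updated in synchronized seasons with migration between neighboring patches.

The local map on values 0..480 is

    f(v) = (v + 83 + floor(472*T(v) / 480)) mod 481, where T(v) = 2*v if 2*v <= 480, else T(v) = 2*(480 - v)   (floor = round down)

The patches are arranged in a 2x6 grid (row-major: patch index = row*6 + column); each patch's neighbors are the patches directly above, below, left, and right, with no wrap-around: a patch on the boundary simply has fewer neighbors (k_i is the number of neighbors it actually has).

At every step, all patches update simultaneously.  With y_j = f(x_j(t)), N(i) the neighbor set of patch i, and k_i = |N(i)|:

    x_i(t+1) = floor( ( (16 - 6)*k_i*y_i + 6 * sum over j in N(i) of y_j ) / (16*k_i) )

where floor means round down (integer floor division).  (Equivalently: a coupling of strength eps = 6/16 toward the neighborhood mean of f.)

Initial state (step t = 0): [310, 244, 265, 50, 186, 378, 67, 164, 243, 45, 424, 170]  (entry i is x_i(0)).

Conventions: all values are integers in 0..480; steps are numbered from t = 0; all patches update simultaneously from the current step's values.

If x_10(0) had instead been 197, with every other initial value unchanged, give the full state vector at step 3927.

Simulating step by step:
t=0: [310, 244, 265, 50, 186, 378, 67, 164, 243, 45, 197, 170]
t=1: [264, 271, 287, 226, 170, 161, 238, 167, 268, 226, 175, 134]
t=2: [292, 259, 272, 250, 125, 159, 265, 170, 258, 254, 182, 337]
t=3: [273, 265, 288, 319, 347, 171, 249, 176, 271, 280, 209, 177]
t=4: [287, 264, 268, 242, 202, 131, 266, 187, 260, 264, 215, 141]
t=5: [275, 270, 290, 292, 253, 335, 259, 206, 275, 286, 213, 145]
t=6: [283, 272, 269, 268, 277, 201, 276, 240, 268, 265, 220, 105]
t=7: [275, 285, 285, 285, 266, 249, 284, 302, 289, 283, 278, 331]
t=8: [276, 269, 269, 272, 286, 287, 269, 259, 265, 271, 271, 250]
t=9: [281, 285, 285, 281, 272, 274, 285, 291, 288, 284, 284, 293]
t=10: [272, 269, 270, 274, 280, 277, 269, 265, 267, 270, 271, 267]
t=11: [283, 285, 284, 281, 277, 279, 285, 287, 286, 284, 283, 284]
t=12: [271, 270, 271, 273, 276, 275, 270, 268, 269, 271, 272, 272]
t=13: [284, 284, 284, 282, 280, 280, 285, 285, 284, 283, 282, 282]
t=14: [270, 270, 271, 272, 274, 274, 270, 270, 271, 272, 273, 273]
t=15: [285, 284, 284, 282, 281, 281, 285, 284, 284, 283, 282, 281]
t=16: [270, 270, 271, 272, 273, 274, 270, 270, 271, 272, 273, 273]
t=17: [285, 284, 284, 283, 282, 281, 285, 284, 284, 283, 282, 281]
t=18: [270, 270, 271, 272, 273, 273, 270, 270, 271, 272, 273, 273]
t=19: [285, 284, 284, 283, 282, 282, 285, 284, 284, 283, 282, 282]
t=20: [270, 270, 271, 272, 272, 273, 270, 270, 271, 272, 272, 273]
t=21: [285, 284, 284, 283, 282, 282, 285, 284, 284, 283, 282, 282]

Answer: [285, 284, 284, 283, 282, 282, 285, 284, 284, 283, 282, 282]
Key observation: The state at step 19, [285, 284, 284, 283, 282, 282, 285, 284, 284, 283, 282, 282], reappears at step 21: the system is in a cycle of period 2 from step 19 on.  Therefore the state at step 3927 equals the state at step 19 + ((3927 - 19) mod 2) = 19, which is [285, 284, 284, 283, 282, 282, 285, 284, 284, 283, 282, 282].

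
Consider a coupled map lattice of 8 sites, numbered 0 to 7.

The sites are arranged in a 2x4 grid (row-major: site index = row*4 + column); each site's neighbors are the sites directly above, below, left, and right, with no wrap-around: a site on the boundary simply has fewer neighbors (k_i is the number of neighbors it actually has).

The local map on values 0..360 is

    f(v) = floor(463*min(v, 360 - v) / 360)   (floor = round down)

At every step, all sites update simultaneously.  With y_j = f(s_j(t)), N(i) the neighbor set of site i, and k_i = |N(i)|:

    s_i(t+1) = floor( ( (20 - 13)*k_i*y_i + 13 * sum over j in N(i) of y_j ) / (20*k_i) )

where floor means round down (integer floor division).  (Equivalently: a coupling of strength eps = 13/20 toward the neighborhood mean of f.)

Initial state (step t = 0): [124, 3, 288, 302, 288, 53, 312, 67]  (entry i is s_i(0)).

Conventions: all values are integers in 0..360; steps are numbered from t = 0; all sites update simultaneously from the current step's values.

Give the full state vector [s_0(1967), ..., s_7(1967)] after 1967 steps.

Answer: [173, 174, 175, 176, 173, 174, 175, 176]
Key observation: The state at step 23, [173, 174, 175, 176, 173, 174, 175, 176], reappears at step 27: the system is in a cycle of period 4 from step 23 on.  Therefore the state at step 1967 equals the state at step 23 + ((1967 - 23) mod 4) = 23, which is [173, 174, 175, 176, 173, 174, 175, 176].

Derivation:
t=0: [124, 3, 288, 302, 288, 53, 312, 67]
t=1: [86, 70, 62, 83, 105, 57, 74, 73]
t=2: [111, 88, 90, 93, 106, 94, 86, 97]
t=3: [130, 121, 114, 119, 132, 119, 116, 117]
t=4: [163, 155, 150, 149, 163, 156, 149, 150]
t=5: [205, 199, 193, 191, 206, 199, 193, 191]
t=6: [201, 206, 213, 216, 201, 206, 213, 216]
t=7: [202, 197, 190, 186, 202, 197, 190, 186]
t=8: [204, 209, 217, 221, 204, 209, 217, 221]
t=9: [198, 192, 184, 179, 198, 192, 184, 179]
t=10: [210, 216, 224, 228, 210, 216, 224, 228]
t=11: [189, 184, 175, 170, 189, 184, 175, 170]
t=12: [221, 224, 223, 220, 221, 224, 223, 220]
t=13: [176, 175, 176, 178, 176, 175, 176, 178]
t=14: [225, 225, 226, 227, 225, 225, 226, 227]
t=15: [173, 172, 172, 171, 173, 172, 172, 171]
t=16: [221, 221, 220, 219, 221, 221, 220, 219]
t=17: [178, 178, 179, 180, 178, 178, 179, 180]
t=18: [228, 228, 229, 230, 228, 228, 229, 230]
t=19: [169, 168, 168, 167, 169, 168, 168, 167]
t=20: [216, 216, 215, 214, 216, 216, 215, 214]
t=21: [185, 185, 186, 186, 185, 185, 186, 186]
t=22: [225, 224, 223, 223, 225, 224, 223, 223]
t=23: [173, 174, 175, 176, 173, 174, 175, 176]
t=24: [222, 223, 224, 225, 222, 223, 224, 225]
t=25: [176, 175, 174, 173, 176, 175, 174, 173]
t=26: [225, 224, 223, 222, 225, 224, 223, 222]
t=27: [173, 174, 175, 176, 173, 174, 175, 176]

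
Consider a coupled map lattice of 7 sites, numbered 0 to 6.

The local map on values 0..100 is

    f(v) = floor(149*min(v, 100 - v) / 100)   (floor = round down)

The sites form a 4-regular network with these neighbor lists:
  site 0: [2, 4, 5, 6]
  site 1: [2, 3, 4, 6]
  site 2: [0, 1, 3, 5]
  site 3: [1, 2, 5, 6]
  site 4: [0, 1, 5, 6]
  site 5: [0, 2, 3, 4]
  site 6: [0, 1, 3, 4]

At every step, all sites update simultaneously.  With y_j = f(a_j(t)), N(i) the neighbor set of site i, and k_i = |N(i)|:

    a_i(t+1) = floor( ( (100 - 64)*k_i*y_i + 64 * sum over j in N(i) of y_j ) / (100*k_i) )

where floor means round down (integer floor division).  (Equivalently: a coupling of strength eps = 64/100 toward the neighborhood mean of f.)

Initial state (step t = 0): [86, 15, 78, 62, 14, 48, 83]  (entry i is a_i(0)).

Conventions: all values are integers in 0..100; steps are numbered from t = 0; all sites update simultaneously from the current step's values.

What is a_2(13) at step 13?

Answer: a_2(13) = 70

Derivation:
t=0: [86, 15, 78, 62, 14, 48, 83]
t=1: [30, 29, 38, 44, 29, 46, 27]
t=2: [48, 48, 55, 56, 46, 57, 45]
t=3: [68, 68, 67, 66, 68, 66, 68]
t=4: [47, 47, 48, 48, 47, 48, 47]
t=5: [70, 70, 70, 70, 70, 70, 70]
t=6: [44, 44, 44, 44, 44, 44, 44]
t=7: [65, 65, 65, 65, 65, 65, 65]
t=8: [52, 52, 52, 52, 52, 52, 52]
t=9: [71, 71, 71, 71, 71, 71, 71]
t=10: [43, 43, 43, 43, 43, 43, 43]
t=11: [64, 64, 64, 64, 64, 64, 64]
t=12: [53, 53, 53, 53, 53, 53, 53]
t=13: [70, 70, 70, 70, 70, 70, 70]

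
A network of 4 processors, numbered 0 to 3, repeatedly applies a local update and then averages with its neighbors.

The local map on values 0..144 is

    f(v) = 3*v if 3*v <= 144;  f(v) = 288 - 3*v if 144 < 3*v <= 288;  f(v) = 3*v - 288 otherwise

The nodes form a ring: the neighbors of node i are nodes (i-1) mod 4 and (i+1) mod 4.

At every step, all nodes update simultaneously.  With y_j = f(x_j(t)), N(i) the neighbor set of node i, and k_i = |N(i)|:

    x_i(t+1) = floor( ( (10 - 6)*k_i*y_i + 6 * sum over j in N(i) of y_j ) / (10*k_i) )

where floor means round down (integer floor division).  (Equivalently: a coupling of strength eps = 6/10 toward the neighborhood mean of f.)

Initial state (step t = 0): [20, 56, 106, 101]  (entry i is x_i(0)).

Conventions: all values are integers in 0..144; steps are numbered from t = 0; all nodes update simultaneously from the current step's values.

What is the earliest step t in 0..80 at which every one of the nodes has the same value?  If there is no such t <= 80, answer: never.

Simulating step by step:
t=0: [20, 56, 106, 101]  (not all equal)
t=1: [64, 75, 52, 33]  (not all equal)
t=2: [87, 93, 101, 108]  (not all equal)
t=3: [24, 16, 19, 27]  (not all equal)
t=4: [67, 57, 61, 71]  (not all equal)
t=5: [92, 104, 99, 87]  (not all equal)
t=6: [20, 15, 18, 17]  (not all equal)
t=7: [52, 52, 50, 54]  (not all equal)
t=8: [130, 133, 132, 131]  (not all equal)
t=9: [105, 107, 108, 105]  (not all equal)
t=10: [28, 32, 32, 29]  (not all equal)
t=11: [88, 92, 93, 88]  (not all equal)
t=12: [20, 14, 14, 19]  (not all equal)
t=13: [53, 47, 46, 53]  (not all equal)
t=14: [132, 136, 136, 131]  (not all equal)
t=15: [110, 116, 115, 110]  (not all equal)
t=16: [47, 53, 53, 46]  (not all equal)
t=17: [136, 132, 131, 136]  (not all equal)
t=18: [116, 110, 110, 115]  (not all equal)
t=19: [53, 47, 46, 53]  (not all equal)

Answer: never
Key observation: The state at step 13 reappears at step 19 — the system is in a cycle of period 6 from step 13 on.  No step 0..19 is synchronized, and the cycle repeats forever, so no step up to 80 (or ever) has all nodes equal.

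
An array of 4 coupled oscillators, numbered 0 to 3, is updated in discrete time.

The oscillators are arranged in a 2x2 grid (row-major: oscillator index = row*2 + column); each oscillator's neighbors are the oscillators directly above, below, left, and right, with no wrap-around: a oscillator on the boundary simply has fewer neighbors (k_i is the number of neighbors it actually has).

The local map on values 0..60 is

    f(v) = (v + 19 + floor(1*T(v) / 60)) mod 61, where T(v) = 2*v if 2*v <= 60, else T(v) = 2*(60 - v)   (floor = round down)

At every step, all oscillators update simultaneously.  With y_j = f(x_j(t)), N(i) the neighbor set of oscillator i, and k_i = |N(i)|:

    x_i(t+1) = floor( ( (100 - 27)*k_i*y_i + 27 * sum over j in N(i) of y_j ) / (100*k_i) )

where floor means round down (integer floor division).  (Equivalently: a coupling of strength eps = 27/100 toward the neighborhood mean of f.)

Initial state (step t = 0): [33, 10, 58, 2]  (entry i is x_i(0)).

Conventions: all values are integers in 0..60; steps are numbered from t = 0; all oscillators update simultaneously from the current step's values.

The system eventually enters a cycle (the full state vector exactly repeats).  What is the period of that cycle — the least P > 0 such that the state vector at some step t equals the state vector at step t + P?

Answer: 16
Key observation: The state at step 25, [50, 50, 50, 50], reappears at step 41 — and no state repeats earlier — so the cycle the system enters has period 16.

Derivation:
t=0: [33, 10, 58, 2]
t=1: [44, 31, 21, 21]
t=2: [13, 42, 34, 41]
t=3: [30, 12, 51, 50]
t=4: [41, 30, 14, 11]
t=5: [55, 48, 36, 33]
t=6: [17, 13, 48, 46]
t=7: [31, 28, 9, 8]
t=8: [46, 44, 30, 29]
t=9: [9, 8, 43, 42]
t=10: [24, 23, 4, 3]
t=11: [40, 39, 25, 24]
t=12: [56, 56, 45, 45]
t=13: [12, 12, 4, 4]
t=14: [29, 29, 24, 24]
t=15: [47, 47, 43, 43]
t=16: [4, 4, 1, 1]
t=17: [22, 22, 20, 20]
t=18: [40, 40, 39, 39]
t=19: [58, 58, 58, 58]
t=20: [16, 16, 16, 16]
t=21: [35, 35, 35, 35]
t=22: [54, 54, 54, 54]
t=23: [12, 12, 12, 12]
t=24: [31, 31, 31, 31]
t=25: [50, 50, 50, 50]
t=26: [8, 8, 8, 8]
t=27: [27, 27, 27, 27]
t=28: [46, 46, 46, 46]
t=29: [4, 4, 4, 4]
t=30: [23, 23, 23, 23]
t=31: [42, 42, 42, 42]
t=32: [0, 0, 0, 0]
t=33: [19, 19, 19, 19]
t=34: [38, 38, 38, 38]
t=35: [57, 57, 57, 57]
t=36: [15, 15, 15, 15]
t=37: [34, 34, 34, 34]
t=38: [53, 53, 53, 53]
t=39: [11, 11, 11, 11]
t=40: [30, 30, 30, 30]
t=41: [50, 50, 50, 50]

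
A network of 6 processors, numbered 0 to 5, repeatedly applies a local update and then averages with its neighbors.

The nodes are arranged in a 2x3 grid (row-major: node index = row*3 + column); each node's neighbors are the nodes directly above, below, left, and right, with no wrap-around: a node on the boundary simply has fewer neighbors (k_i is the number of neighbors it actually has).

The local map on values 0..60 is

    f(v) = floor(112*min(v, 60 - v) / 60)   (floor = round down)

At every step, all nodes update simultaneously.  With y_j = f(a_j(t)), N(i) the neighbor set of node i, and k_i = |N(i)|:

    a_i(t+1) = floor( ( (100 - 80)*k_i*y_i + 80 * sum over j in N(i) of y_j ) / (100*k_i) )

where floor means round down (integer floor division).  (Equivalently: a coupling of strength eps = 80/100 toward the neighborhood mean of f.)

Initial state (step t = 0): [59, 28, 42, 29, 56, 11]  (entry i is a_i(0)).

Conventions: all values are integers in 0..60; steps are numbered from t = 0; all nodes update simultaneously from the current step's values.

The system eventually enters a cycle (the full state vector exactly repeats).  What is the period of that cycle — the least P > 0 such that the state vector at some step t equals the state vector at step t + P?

Answer: 3
Key observation: The state at step 45, [33, 33, 33, 33, 33, 33], reappears at step 48 — and no state repeats earlier — so the cycle the system enters has period 3.

Derivation:
t=0: [59, 28, 42, 29, 56, 11]
t=1: [42, 21, 35, 14, 35, 20]
t=2: [32, 41, 39, 36, 36, 44]
t=3: [42, 43, 33, 47, 37, 39]
t=4: [28, 39, 38, 34, 33, 44]
t=5: [45, 45, 35, 50, 40, 42]
t=6: [24, 35, 33, 29, 28, 39]
t=7: [48, 48, 44, 49, 47, 48]
t=8: [21, 24, 23, 22, 21, 25]
t=9: [41, 40, 44, 39, 42, 41]
t=10: [37, 33, 34, 35, 36, 31]
t=11: [46, 45, 51, 43, 48, 47]
t=12: [28, 22, 24, 25, 26, 20]
t=13: [45, 46, 40, 49, 42, 44]
t=14: [24, 31, 29, 28, 26, 33]
t=15: [51, 49, 52, 47, 51, 50]
t=16: [20, 16, 18, 17, 19, 15]
t=17: [31, 33, 29, 35, 30, 32]
t=18: [49, 53, 51, 53, 50, 54]
t=19: [14, 17, 12, 17, 13, 15]
t=20: [30, 25, 28, 26, 28, 24]
t=21: [48, 51, 46, 52, 47, 50]
t=22: [16, 22, 18, 21, 17, 23]
t=23: [37, 33, 39, 31, 38, 34]
t=24: [50, 42, 47, 44, 48, 41]
t=25: [28, 23, 32, 21, 30, 25]
t=26: [42, 51, 45, 51, 45, 52]
t=27: [19, 26, 17, 27, 17, 25]
t=28: [46, 35, 43, 36, 44, 34]
t=29: [41, 32, 43, 30, 42, 33]
t=30: [50, 36, 47, 38, 48, 35]
t=31: [37, 25, 40, 24, 39, 27]
t=32: [44, 40, 45, 41, 45, 40]
t=33: [34, 30, 35, 29, 34, 29]
t=34: [53, 49, 53, 49, 53, 48]
t=35: [18, 14, 19, 14, 19, 14]
t=36: [27, 32, 27, 32, 27, 33]
t=37: [51, 50, 50, 50, 51, 50]
t=38: [17, 16, 18, 16, 17, 17]
t=39: [29, 31, 30, 30, 29, 31]
t=40: [54, 54, 54, 54, 54, 54]
t=41: [11, 11, 11, 11, 11, 11]
t=42: [20, 20, 20, 20, 20, 20]
t=43: [37, 37, 37, 37, 37, 37]
t=44: [42, 42, 42, 42, 42, 42]
t=45: [33, 33, 33, 33, 33, 33]
t=46: [50, 50, 50, 50, 50, 50]
t=47: [18, 18, 18, 18, 18, 18]
t=48: [33, 33, 33, 33, 33, 33]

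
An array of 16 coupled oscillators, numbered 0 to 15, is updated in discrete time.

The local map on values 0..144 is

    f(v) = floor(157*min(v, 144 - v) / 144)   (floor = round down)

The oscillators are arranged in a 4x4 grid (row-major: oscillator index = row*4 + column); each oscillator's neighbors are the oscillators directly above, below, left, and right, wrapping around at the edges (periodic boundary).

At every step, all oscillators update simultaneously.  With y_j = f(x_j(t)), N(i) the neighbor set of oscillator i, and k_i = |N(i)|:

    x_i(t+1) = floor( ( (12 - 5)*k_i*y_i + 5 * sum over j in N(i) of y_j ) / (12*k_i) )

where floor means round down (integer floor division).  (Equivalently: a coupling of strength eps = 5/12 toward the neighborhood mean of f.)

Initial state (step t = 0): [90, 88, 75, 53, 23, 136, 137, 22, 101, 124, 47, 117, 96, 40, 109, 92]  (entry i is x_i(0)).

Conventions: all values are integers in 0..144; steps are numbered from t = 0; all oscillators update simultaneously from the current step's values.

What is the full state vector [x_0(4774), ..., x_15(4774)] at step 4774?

Simulating step by step:
t=0: [90, 88, 75, 53, 23, 136, 137, 22, 101, 124, 47, 117, 96, 40, 109, 92]
t=1: [54, 54, 60, 55, 28, 16, 20, 25, 40, 27, 39, 35, 51, 43, 45, 51]
t=2: [54, 53, 57, 55, 32, 24, 27, 31, 40, 32, 38, 39, 53, 46, 50, 53]
t=3: [55, 53, 56, 56, 36, 31, 33, 36, 42, 36, 40, 42, 54, 50, 53, 55]
t=4: [56, 54, 57, 58, 41, 36, 38, 41, 45, 40, 43, 45, 56, 53, 55, 57]
t=5: [59, 56, 59, 60, 45, 42, 43, 46, 49, 44, 46, 49, 59, 56, 58, 60]
t=6: [62, 59, 61, 63, 50, 47, 48, 51, 53, 49, 50, 53, 62, 60, 61, 63]
t=7: [65, 63, 64, 66, 55, 52, 53, 56, 57, 54, 55, 57, 65, 63, 64, 66]
t=8: [68, 67, 67, 69, 60, 57, 58, 61, 62, 59, 60, 62, 69, 67, 68, 69]
t=9: [73, 71, 72, 73, 65, 63, 64, 66, 67, 65, 65, 67, 73, 72, 72, 74]
t=10: [76, 76, 76, 76, 70, 69, 70, 71, 72, 70, 71, 72, 76, 76, 76, 76]
t=11: [74, 74, 74, 74, 76, 75, 75, 76, 77, 76, 76, 77, 74, 74, 74, 74]
t=12: [75, 75, 75, 75, 74, 74, 74, 74, 73, 74, 74, 73, 75, 75, 75, 75]
t=13: [75, 75, 75, 75, 76, 75, 75, 76, 76, 76, 76, 76, 75, 75, 75, 75]
t=14: [74, 75, 75, 74, 74, 74, 74, 74, 74, 74, 74, 74, 74, 74, 74, 74]
t=15: [75, 75, 75, 75, 76, 75, 75, 76, 76, 76, 76, 76, 76, 75, 75, 76]
t=16: [74, 75, 75, 74, 74, 74, 74, 74, 74, 74, 74, 74, 74, 74, 74, 74]

Answer: [74, 75, 75, 74, 74, 74, 74, 74, 74, 74, 74, 74, 74, 74, 74, 74]
Key observation: The state at step 14, [74, 75, 75, 74, 74, 74, 74, 74, 74, 74, 74, 74, 74, 74, 74, 74], reappears at step 16: the system is in a cycle of period 2 from step 14 on.  Therefore the state at step 4774 equals the state at step 14 + ((4774 - 14) mod 2) = 14, which is [74, 75, 75, 74, 74, 74, 74, 74, 74, 74, 74, 74, 74, 74, 74, 74].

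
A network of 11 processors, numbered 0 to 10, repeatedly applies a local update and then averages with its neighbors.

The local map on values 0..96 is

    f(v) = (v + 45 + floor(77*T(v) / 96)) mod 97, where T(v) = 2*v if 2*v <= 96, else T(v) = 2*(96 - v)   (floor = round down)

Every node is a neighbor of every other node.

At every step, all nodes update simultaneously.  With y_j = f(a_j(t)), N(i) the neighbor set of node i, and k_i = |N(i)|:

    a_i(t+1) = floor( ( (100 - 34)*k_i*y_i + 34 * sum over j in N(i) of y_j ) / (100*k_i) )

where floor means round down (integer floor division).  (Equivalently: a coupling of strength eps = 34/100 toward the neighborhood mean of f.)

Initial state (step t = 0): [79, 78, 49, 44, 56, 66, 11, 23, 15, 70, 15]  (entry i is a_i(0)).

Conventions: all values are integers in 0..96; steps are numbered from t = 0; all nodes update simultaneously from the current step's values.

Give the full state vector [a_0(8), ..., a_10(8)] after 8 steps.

Answer: [63, 63, 63, 63, 63, 63, 63, 63, 63, 63, 63]

Derivation:
t=0: [79, 78, 49, 44, 56, 66, 11, 23, 15, 70, 15]
t=1: [56, 56, 68, 61, 65, 61, 68, 27, 75, 60, 75]
t=2: [64, 64, 59, 62, 60, 62, 59, 33, 56, 62, 56]
t=3: [62, 62, 64, 63, 63, 63, 64, 43, 65, 63, 65]
t=4: [63, 63, 62, 62, 62, 62, 62, 60, 62, 62, 62]
t=5: [63, 63, 63, 63, 63, 63, 63, 64, 63, 63, 63]
t=6: [63, 63, 63, 63, 63, 63, 63, 63, 63, 63, 63]
t=7: [63, 63, 63, 63, 63, 63, 63, 63, 63, 63, 63]
t=8: [63, 63, 63, 63, 63, 63, 63, 63, 63, 63, 63]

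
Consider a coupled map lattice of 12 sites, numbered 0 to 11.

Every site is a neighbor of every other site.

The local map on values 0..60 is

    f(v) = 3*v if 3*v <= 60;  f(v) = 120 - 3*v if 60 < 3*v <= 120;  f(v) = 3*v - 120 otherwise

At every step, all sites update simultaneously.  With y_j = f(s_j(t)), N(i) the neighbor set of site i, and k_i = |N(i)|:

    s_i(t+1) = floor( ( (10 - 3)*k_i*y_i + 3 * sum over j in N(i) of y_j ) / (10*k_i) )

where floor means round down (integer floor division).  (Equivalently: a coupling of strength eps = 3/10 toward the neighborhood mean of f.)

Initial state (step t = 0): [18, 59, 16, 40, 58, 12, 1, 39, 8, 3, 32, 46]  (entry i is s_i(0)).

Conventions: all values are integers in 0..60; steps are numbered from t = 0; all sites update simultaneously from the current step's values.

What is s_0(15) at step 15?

Simulating step by step:
t=0: [18, 59, 16, 40, 58, 12, 1, 39, 8, 3, 32, 46]
t=1: [45, 47, 41, 9, 45, 33, 11, 11, 25, 15, 25, 21]
t=2: [19, 23, 11, 27, 19, 23, 32, 32, 40, 40, 40, 48]
t=3: [48, 44, 32, 36, 48, 44, 25, 25, 9, 9, 9, 25]
t=4: [24, 16, 24, 16, 24, 16, 39, 39, 27, 27, 27, 39]
t=5: [43, 43, 43, 43, 43, 43, 13, 13, 37, 37, 37, 13]
t=6: [11, 11, 11, 11, 11, 11, 31, 31, 11, 11, 11, 31]
t=7: [32, 32, 32, 32, 32, 32, 28, 28, 32, 32, 32, 28]
t=8: [24, 24, 24, 24, 24, 24, 33, 33, 24, 24, 24, 33]
t=9: [45, 45, 45, 45, 45, 45, 27, 27, 45, 45, 45, 27]
t=10: [16, 16, 16, 16, 16, 16, 33, 33, 16, 16, 16, 33]
t=11: [45, 45, 45, 45, 45, 45, 27, 27, 45, 45, 45, 27]
t=12: [16, 16, 16, 16, 16, 16, 33, 33, 16, 16, 16, 33]
t=13: [45, 45, 45, 45, 45, 45, 27, 27, 45, 45, 45, 27]
t=14: [16, 16, 16, 16, 16, 16, 33, 33, 16, 16, 16, 33]
t=15: [45, 45, 45, 45, 45, 45, 27, 27, 45, 45, 45, 27]

Answer: s_0(15) = 45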